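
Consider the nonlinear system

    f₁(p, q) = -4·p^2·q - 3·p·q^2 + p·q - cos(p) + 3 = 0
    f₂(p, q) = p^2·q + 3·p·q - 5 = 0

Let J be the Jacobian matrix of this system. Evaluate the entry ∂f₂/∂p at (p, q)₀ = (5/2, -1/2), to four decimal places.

∂f₂/∂p = 2·p·q + 3·q.
At (5/2, -1/2) this is -4.0000.

-4.0000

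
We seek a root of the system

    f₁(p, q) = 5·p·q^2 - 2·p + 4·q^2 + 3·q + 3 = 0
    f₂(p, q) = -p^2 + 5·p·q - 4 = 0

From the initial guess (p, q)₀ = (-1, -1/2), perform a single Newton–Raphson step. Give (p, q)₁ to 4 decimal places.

(0.0870, -1.1087)

At (-1, -1/2): F = (3.2500, -2.5000).
Jacobian J = [[5·q^2 - 2, 10·p·q + 8·q + 3], [-2·p + 5·q, 5·p]].
At the point, J = [[-0.7500, 4.0000], [-0.5000, -5.0000]] (det J = 5.7500).
Solving J·Δ = −F gives Δ = (1.0870, -0.6087).
Then the next iterate is (p, q)₁ = (0.0870, -1.1087).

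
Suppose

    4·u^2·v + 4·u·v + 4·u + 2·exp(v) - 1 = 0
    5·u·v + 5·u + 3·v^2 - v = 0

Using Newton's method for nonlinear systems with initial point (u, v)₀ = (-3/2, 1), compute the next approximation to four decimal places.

At (-3/2, 1): F = (1.436564, -13.0000).
Jacobian J = [[8·u·v + 4·v + 4, 4·u^2 + 4·u + 2·exp(v)], [5·v + 5, 5·u + 6·v - 1]].
At the point, J = [[-4.0000, 8.436564], [10.0000, -2.5000]] (det J = -74.365637).
Solving J·Δ = −F gives Δ = (1.4265, 0.5061).
Then the next iterate is (u, v)₁ = (-0.0735, 1.5061).

(-0.0735, 1.5061)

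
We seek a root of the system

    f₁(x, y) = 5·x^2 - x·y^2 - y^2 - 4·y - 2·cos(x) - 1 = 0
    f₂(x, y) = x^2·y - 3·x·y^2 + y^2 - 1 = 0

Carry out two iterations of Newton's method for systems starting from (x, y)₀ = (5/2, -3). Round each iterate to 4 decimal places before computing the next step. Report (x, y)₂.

(0.6094, -2.0450)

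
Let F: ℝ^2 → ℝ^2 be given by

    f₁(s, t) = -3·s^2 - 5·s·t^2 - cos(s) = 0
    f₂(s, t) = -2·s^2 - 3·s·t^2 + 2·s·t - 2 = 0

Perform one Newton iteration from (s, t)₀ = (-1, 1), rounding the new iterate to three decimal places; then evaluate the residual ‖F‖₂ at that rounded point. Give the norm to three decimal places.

2.891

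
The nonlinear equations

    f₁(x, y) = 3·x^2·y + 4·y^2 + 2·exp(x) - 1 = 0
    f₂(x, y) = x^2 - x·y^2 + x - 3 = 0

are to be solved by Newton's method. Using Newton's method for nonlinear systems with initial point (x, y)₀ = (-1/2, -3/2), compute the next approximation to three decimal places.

(-1.564, -1.321)

At (-1/2, -3/2): F = (8.08806, -2.125).
Jacobian J = [[6·x·y + 2·exp(x), 3·x^2 + 8·y], [2·x - y^2 + 1, -2·x·y]].
At the point, J = [[5.71306, -11.250], [-2.250, -1.500]] (det J = -33.88209).
Solving J·Δ = −F gives Δ = (-1.064, 0.179).
Then the next iterate is (x, y)₁ = (-1.564, -1.321).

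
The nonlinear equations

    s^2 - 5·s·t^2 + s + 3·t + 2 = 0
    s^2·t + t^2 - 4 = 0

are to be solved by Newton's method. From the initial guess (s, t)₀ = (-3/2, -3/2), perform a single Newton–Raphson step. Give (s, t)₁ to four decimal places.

(-0.3608, -1.4984)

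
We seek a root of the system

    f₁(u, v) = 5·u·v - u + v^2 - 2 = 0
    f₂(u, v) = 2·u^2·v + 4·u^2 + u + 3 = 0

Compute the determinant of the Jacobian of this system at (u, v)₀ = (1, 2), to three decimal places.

-135.000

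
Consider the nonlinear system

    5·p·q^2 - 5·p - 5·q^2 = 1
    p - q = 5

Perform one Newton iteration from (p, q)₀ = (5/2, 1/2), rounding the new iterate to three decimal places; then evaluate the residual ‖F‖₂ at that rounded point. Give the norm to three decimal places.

At (5/2, 1/2): F = (-11.625, -3.000).
Jacobian J = [[5·q^2 - 5, 10·p·q - 10·q], [1, -1]].
At the point, J = [[-3.750, 7.500], [1.000, -1.000]] (det J = -3.750).
Solving J·Δ = −F gives Δ = (9.100, 6.100).
Then the next iterate is (p, q)₁ = (11.600, 6.600).
Re-evaluating at (11.600, 6.600): F = (2249.680, 0.000), so ‖F‖₂ = 2249.680.

2249.680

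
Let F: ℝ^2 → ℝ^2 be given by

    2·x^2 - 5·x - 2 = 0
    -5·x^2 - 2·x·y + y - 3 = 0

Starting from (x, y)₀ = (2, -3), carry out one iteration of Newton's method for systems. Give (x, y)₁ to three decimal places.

At (2, -3): F = (-4.000, -14.000).
Jacobian J = [[4·x - 5, 0], [-10·x - 2·y, -2·x + 1]].
At the point, J = [[3.000, 0.000], [-14.000, -3.000]] (det J = -9.000).
Solving J·Δ = −F gives Δ = (1.333, -10.889).
Then the next iterate is (x, y)₁ = (3.333, -13.889).

(3.333, -13.889)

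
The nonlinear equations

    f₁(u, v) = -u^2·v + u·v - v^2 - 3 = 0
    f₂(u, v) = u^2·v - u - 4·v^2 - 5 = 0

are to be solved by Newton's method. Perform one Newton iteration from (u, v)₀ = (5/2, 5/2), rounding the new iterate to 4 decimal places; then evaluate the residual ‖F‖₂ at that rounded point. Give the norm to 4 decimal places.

At (5/2, 5/2): F = (-18.6250, -16.8750).
Jacobian J = [[-2·u·v + v, -u^2 + u - 2·v], [2·u·v - 1, u^2 - 8·v]].
At the point, J = [[-10.0000, -8.7500], [11.5000, -13.7500]] (det J = 238.1250).
Solving J·Δ = −F gives Δ = (-0.4554, -1.6081).
Then the next iterate is (u, v)₁ = (2.0446, 0.8919).
Re-evaluating at (2.0446, 0.8919): F = (-5.700396, -6.498053), so ‖F‖₂ = 8.6440.

8.6440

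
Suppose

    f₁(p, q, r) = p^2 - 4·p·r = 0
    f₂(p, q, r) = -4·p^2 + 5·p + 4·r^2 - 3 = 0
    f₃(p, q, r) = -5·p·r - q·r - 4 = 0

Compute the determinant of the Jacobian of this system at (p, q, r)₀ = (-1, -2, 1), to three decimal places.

J = [[2·p - 4·r, 0, -4·p], [-8·p + 5, 0, 8·r], [-5·r, -r, -5·p - q]].
At the point, J = [[-6.000, 0.000, 4.000], [13.000, 0.000, 8.000], [-5.000, -1.000, 7.000]].
det J = -100.000.

-100.000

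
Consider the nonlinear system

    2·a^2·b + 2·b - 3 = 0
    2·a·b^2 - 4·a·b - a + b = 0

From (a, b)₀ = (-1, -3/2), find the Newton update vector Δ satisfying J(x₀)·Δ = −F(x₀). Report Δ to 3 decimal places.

At (-1, -3/2): F = (-9.000, -11.000).
Jacobian J = [[4·a·b, 2·a^2 + 2], [2·b^2 - 4·b - 1, 4·a·b - 4·a + 1]].
At the point, J = [[6.000, 4.000], [9.500, 11.000]] (det J = 28.000).
Solving J·Δ = −F gives Δ = (1.964, -0.696).

(1.964, -0.696)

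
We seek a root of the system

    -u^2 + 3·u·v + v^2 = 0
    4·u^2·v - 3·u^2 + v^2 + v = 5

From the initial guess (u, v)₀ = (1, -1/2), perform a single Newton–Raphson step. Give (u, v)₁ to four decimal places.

At (1, -1/2): F = (-2.2500, -10.2500).
Jacobian J = [[-2·u + 3·v, 3·u + 2·v], [8·u·v - 6·u, 4·u^2 + 2·v + 1]].
At the point, J = [[-3.5000, 2.0000], [-10.0000, 4.0000]] (det J = 6.0000).
Solving J·Δ = −F gives Δ = (-1.9167, -2.2292).
Then the next iterate is (u, v)₁ = (-0.9167, -2.7292).

(-0.9167, -2.7292)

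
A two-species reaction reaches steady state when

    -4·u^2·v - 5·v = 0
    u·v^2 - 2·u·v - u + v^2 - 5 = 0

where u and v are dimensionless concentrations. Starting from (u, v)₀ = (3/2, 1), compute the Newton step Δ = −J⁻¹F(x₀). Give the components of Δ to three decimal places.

At (3/2, 1): F = (-14.000, -7.000).
Jacobian J = [[-8·u·v, -4·u^2 - 5], [v^2 - 2·v - 1, 2·u·v - 2·u + 2·v]].
At the point, J = [[-12.000, -14.000], [-2.000, 2.000]] (det J = -52.000).
Solving J·Δ = −F gives Δ = (-2.423, 1.077).

(-2.423, 1.077)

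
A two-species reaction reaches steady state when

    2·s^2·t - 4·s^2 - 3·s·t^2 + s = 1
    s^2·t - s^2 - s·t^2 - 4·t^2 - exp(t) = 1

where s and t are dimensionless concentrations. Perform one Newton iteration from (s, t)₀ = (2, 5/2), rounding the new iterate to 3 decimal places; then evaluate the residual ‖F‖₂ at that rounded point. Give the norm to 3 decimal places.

At (2, 5/2): F = (-32.500, -44.68249).
Jacobian J = [[4·s·t - 8·s - 3·t^2 + 1, 2·s^2 - 6·s·t], [2·s·t - 2·s - t^2, s^2 - 2·s·t - 8·t - exp(t)]].
At the point, J = [[-13.750, -22.000], [-0.250, -38.18249]] (det J = 519.50929).
Solving J·Δ = −F gives Δ = (-0.496, -1.167).
Then the next iterate is (s, t)₁ = (1.504, 1.333).
Re-evaluating at (1.504, 1.333): F = (-10.53085, -13.81915), so ‖F‖₂ = 17.374.

17.374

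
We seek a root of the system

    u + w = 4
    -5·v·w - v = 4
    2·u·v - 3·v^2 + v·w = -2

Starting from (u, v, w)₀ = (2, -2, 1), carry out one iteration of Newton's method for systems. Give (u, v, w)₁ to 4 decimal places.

At (2, -2, 1): F = (-1.0000, 8.0000, -20.0000).
Jacobian J = [[1, 0, 1], [0, -5·w - 1, -5·v], [2·v, 2·u - 6·v + w, v]].
At the point, J = [[1.0000, 0.0000, 1.0000], [0.0000, -6.0000, 10.0000], [-4.0000, 17.0000, -2.0000]] (det J = -182.0000).
Solving J·Δ = −F gives Δ = (0.9560, 1.4066, 0.0440).
Then the next iterate is (u, v, w)₁ = (2.9560, -0.5934, 1.0440).

(2.9560, -0.5934, 1.0440)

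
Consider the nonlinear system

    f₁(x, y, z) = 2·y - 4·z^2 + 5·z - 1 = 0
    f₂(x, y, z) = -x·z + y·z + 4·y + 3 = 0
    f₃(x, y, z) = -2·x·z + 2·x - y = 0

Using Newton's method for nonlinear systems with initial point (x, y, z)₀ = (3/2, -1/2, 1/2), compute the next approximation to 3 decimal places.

(0.659, -0.432, 0.864)

At (3/2, -1/2, 1/2): F = (-0.500, 0.000, 2.000).
Jacobian J = [[0, 2, -8·z + 5], [-z, z + 4, -x + y], [-2·z + 2, -1, -2·x]].
At the point, J = [[0.000, 2.000, 1.000], [-0.500, 4.500, -2.000], [1.000, -1.000, -3.000]] (det J = -11.000).
Solving J·Δ = −F gives Δ = (-0.841, 0.068, 0.364).
Then the next iterate is (x, y, z)₁ = (0.659, -0.432, 0.864).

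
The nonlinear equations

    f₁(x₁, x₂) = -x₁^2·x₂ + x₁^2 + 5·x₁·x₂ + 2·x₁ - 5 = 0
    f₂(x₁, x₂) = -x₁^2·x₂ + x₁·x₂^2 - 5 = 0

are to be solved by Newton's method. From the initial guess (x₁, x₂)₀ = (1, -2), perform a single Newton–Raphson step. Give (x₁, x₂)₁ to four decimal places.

(3.0909, 1.5455)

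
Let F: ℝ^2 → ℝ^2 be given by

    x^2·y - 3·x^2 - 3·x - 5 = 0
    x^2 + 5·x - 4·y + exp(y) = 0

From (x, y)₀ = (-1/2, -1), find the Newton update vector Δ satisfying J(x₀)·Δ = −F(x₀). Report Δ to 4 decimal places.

(3.4142, 4.3431)

At (-1/2, -1): F = (-4.5000, 2.117879).
Jacobian J = [[2·x·y - 6·x - 3, x^2], [2·x + 5, exp(y) - 4]].
At the point, J = [[1.0000, 0.2500], [4.0000, -3.632121]] (det J = -4.632121).
Solving J·Δ = −F gives Δ = (3.4142, 4.3431).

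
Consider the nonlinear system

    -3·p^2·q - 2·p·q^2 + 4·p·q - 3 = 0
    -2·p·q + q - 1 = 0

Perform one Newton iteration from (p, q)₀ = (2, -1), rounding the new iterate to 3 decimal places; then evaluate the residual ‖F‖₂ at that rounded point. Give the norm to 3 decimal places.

At (2, -1): F = (-3.000, 2.000).
Jacobian J = [[-6·p·q - 2·q^2 + 4·q, -3·p^2 - 4·p·q + 4·p], [-2·q, -2·p + 1]].
At the point, J = [[6.000, 4.000], [2.000, -3.000]] (det J = -26.000).
Solving J·Δ = −F gives Δ = (0.038, 0.692).
Then the next iterate is (p, q)₁ = (2.038, -0.308).
Re-evaluating at (2.038, -0.308): F = (-2.05970, -0.05259), so ‖F‖₂ = 2.060.

2.060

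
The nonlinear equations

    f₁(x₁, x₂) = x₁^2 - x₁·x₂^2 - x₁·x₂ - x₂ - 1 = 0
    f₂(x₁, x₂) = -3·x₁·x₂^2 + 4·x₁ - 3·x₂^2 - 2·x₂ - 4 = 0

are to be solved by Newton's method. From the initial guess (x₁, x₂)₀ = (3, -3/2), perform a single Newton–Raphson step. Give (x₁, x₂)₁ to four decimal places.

(1.3017, -1.1668)

At (3, -3/2): F = (7.2500, -16.0000).
Jacobian J = [[2·x₁ - x₂^2 - x₂, -2·x₁·x₂ - x₁ - 1], [-3·x₂^2 + 4, -6·x₁·x₂ - 6·x₂ - 2]].
At the point, J = [[5.2500, 5.0000], [-2.7500, 34.0000]] (det J = 192.2500).
Solving J·Δ = −F gives Δ = (-1.6983, 0.3332).
Then the next iterate is (x₁, x₂)₁ = (1.3017, -1.1668).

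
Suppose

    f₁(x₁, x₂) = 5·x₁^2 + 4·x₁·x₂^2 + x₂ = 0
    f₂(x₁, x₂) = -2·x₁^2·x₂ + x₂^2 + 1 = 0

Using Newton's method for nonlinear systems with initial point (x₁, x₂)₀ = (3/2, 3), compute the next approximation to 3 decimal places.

At (3/2, 3): F = (68.250, -3.500).
Jacobian J = [[10·x₁ + 4·x₂^2, 8·x₁·x₂ + 1], [-4·x₁·x₂, -2·x₁^2 + 2·x₂]].
At the point, J = [[51.000, 37.000], [-18.000, 1.500]] (det J = 742.500).
Solving J·Δ = −F gives Δ = (-0.312, -1.414).
Then the next iterate is (x₁, x₂)₁ = (1.188, 1.586).

(1.188, 1.586)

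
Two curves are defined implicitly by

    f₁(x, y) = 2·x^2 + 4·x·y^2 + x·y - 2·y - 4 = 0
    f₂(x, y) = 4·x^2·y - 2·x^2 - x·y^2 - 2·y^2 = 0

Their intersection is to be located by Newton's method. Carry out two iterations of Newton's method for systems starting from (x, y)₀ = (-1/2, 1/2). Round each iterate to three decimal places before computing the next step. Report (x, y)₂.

At (-1/2, 1/2): F = (-5.250, -0.375).
Jacobian J = [[4·x + 4·y^2 + y, 8·x·y + x - 2], [8·x·y - 4·x - y^2, 4·x^2 - 2·x·y - 4·y]].
At the point, J = [[-0.500, -4.500], [-0.250, -0.500]] (det J = -0.875).
Solving J·Δ = −F gives Δ = (1.071, -1.286).
Then the next iterate is (x, y)₁ = (0.571, -0.786).
Round to (0.571, -0.786) and repeat: F = (-0.81368, -3.26551), J = [[3.96918, -5.01945], [-6.49224, 5.34578]].
Δ = (-1.824, -1.605), so (x, y)₂ = (-1.253, -2.391).

(-1.253, -2.391)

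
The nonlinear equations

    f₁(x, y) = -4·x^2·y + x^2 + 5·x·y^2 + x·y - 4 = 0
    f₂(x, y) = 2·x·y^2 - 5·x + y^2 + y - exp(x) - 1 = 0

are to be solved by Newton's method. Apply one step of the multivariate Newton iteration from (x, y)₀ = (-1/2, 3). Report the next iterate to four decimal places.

At (-1/2, 3): F = (-30.7500, 3.893469).
Jacobian J = [[-8·x·y + 2·x + 5·y^2 + y, -4·x^2 + 10·x·y + x], [2·y^2 - exp(x) - 5, 4·x·y + 2·y + 1]].
At the point, J = [[59.0000, -16.5000], [12.393469, 1.0000]] (det J = 263.492244).
Solving J·Δ = −F gives Δ = (-0.1271, -2.3181).
Then the next iterate is (x, y)₁ = (-0.6271, 0.6819).

(-0.6271, 0.6819)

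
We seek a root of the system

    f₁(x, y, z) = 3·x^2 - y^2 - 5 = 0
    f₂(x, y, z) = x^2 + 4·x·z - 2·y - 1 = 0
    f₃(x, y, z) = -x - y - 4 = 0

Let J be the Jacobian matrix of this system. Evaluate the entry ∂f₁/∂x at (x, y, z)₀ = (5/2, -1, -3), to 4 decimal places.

15.0000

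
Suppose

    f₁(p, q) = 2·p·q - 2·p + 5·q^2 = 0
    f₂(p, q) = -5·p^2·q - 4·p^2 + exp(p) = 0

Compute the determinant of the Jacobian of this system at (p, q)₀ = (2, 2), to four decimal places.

1126.6627

J = [[2·q - 2, 2·p + 10·q], [-10·p·q - 8·p + exp(p), -5·p^2]].
At the point, J = [[2.0000, 24.0000], [-48.610944, -20.0000]].
det J = 1126.6627.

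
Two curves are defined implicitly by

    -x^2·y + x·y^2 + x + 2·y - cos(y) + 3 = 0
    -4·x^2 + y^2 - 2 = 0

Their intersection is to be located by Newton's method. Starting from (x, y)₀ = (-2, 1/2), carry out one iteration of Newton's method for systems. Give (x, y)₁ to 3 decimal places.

(-0.928, 1.098)

At (-2, 1/2): F = (-1.37758, -17.750).
Jacobian J = [[-2·x·y + y^2 + 1, -x^2 + 2·x·y + sin(y) + 2], [-8·x, 2·y]].
At the point, J = [[3.250, -3.52057], [16.000, 1.000]] (det J = 59.57919).
Solving J·Δ = −F gives Δ = (1.072, 0.598).
Then the next iterate is (x, y)₁ = (-0.928, 1.098).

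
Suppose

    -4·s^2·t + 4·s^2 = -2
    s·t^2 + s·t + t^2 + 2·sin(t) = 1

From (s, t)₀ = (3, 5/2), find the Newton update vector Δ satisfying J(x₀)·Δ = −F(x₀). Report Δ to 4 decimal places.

At (3, 5/2): F = (-52.0000, 32.696944).
Jacobian J = [[-8·s·t + 8·s, -4·s^2], [t^2 + t, 2·s·t + s + 2·t + 2·cos(t)]].
At the point, J = [[-36.0000, -36.0000], [8.7500, 21.397713]] (det J = -455.317660).
Solving J·Δ = −F gives Δ = (0.1415, -1.5859).

(0.1415, -1.5859)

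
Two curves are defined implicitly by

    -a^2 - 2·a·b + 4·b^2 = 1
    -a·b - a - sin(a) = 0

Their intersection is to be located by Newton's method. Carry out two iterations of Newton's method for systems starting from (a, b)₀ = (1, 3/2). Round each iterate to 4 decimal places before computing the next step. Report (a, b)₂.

At (1, 3/2): F = (4.0000, -3.341471).
Jacobian J = [[-2·a - 2·b, -2·a + 8·b], [-b - cos(a) - 1, -a]].
At the point, J = [[-5.0000, 10.0000], [-3.040302, -1.0000]] (det J = 35.403023).
Solving J·Δ = −F gives Δ = (-0.8309, -0.8154).
Then the next iterate is (a, b)₁ = (0.1691, 0.6846).
Round to (0.1691, 0.6846) and repeat: F = (0.614582, -0.453161), J = [[-1.7074, 5.1386], [-2.670337, -0.1691]].
Δ = (-0.1588, -0.1724), so (a, b)₂ = (0.0103, 0.5122).

(0.0103, 0.5122)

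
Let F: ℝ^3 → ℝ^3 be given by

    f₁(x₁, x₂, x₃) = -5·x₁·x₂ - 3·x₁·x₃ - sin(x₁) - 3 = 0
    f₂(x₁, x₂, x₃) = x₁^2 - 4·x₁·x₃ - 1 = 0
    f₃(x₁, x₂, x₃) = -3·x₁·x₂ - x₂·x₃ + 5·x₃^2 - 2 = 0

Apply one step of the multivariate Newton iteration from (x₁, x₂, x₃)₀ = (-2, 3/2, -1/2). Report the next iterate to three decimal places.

(-1.637, 0.582, -0.284)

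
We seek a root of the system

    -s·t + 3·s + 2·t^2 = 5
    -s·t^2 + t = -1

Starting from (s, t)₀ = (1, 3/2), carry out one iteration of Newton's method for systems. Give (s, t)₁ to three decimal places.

(1.394, 1.182)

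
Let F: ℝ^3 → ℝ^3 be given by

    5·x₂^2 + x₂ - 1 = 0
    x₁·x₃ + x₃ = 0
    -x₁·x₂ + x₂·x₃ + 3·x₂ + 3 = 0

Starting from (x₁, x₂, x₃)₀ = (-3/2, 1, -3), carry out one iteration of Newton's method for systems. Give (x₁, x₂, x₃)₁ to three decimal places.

At (-3/2, 1, -3): F = (5.000, 1.500, 4.500).
Jacobian J = [[0, 10·x₂ + 1, 0], [x₃, 0, x₁ + 1], [-x₂, -x₁ + x₃ + 3, x₂]].
At the point, J = [[0.000, 11.000, 0.000], [-3.000, 0.000, -0.500], [-1.000, 1.500, 1.000]] (det J = 38.500).
Solving J·Δ = −F gives Δ = (0.974, -0.455, -2.844).
Then the next iterate is (x₁, x₂, x₃)₁ = (-0.526, 0.545, -5.844).

(-0.526, 0.545, -5.844)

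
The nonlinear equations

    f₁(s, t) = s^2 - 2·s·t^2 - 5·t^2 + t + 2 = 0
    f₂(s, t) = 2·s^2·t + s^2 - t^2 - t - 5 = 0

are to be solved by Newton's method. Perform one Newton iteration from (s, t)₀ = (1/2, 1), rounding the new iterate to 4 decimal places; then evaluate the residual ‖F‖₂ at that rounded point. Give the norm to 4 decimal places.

6.6285

At (1/2, 1): F = (-2.7500, -6.2500).
Jacobian J = [[2·s - 2·t^2, -4·s·t - 10·t + 1], [4·s·t + 2·s, 2·s^2 - 2·t - 1]].
At the point, J = [[-1.0000, -11.0000], [3.0000, -2.5000]] (det J = 35.5000).
Solving J·Δ = −F gives Δ = (1.7430, -0.4085).
Then the next iterate is (s, t)₁ = (2.2430, 0.5915).
Re-evaluating at (2.2430, 0.5915): F = (4.303661, 5.041408), so ‖F‖₂ = 6.6285.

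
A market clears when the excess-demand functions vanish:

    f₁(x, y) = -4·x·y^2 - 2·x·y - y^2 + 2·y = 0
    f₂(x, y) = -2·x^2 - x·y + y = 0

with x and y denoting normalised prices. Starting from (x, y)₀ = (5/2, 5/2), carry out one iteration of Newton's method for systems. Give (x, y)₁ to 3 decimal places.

(1.282, 1.815)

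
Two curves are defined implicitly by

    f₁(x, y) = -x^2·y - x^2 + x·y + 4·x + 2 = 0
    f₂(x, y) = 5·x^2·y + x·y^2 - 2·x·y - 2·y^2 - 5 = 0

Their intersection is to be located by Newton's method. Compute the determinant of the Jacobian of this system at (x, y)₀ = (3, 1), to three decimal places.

J = [[-2·x·y - 2·x + y + 4, -x^2 + x], [10·x·y + y^2 - 2·y, 5·x^2 + 2·x·y - 2·x - 4·y]].
At the point, J = [[-7.000, -6.000], [29.000, 41.000]].
det J = -113.000.

-113.000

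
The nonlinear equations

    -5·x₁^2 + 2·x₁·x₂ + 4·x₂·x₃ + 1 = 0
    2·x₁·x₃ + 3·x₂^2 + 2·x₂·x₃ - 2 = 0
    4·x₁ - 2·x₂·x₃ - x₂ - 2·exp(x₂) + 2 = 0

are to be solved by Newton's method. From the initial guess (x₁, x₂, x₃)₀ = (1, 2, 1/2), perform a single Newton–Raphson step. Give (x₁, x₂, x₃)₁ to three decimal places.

At (1, 2, 1/2): F = (4.000, 13.000, -12.77811).
Jacobian J = [[-10·x₁ + 2·x₂, 2·x₁ + 4·x₃, 4·x₂], [2·x₃, 6·x₂ + 2·x₃, 2·x₁ + 2·x₂], [4, -2·x₃ - 2·exp(x₂) - 1, -2·x₂]].
At the point, J = [[-6.000, 4.000, 8.000], [1.000, 13.000, 6.000], [4.000, -16.77811, -4.000]] (det J = -730.23694).
Solving J·Δ = −F gives Δ = (-0.438, -0.759, -0.449).
Then the next iterate is (x₁, x₂, x₃)₁ = (0.562, 1.241, 0.051).

(0.562, 1.241, 0.051)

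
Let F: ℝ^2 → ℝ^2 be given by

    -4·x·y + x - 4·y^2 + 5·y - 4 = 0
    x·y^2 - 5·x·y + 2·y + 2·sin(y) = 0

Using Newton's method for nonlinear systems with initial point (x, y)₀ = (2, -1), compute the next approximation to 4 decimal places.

At (2, -1): F = (-3.0000, 8.317058).
Jacobian J = [[-4·y + 1, -4·x - 8·y + 5], [y^2 - 5·y, 2·x·y - 5·x + 2·cos(y) + 2]].
At the point, J = [[5.0000, 5.0000], [6.0000, -10.919395]] (det J = -84.596977).
Solving J·Δ = −F gives Δ = (-0.1043, 0.7043).
Then the next iterate is (x, y)₁ = (1.8957, -0.2957).

(1.8957, -0.2957)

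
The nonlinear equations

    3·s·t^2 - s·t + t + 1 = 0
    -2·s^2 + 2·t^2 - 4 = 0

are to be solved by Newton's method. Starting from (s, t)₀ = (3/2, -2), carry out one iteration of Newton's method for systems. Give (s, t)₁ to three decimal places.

At (3/2, -2): F = (20.000, -0.500).
Jacobian J = [[3·t^2 - t, 6·s·t - s + 1], [-4·s, 4·t]].
At the point, J = [[14.000, -18.500], [-6.000, -8.000]] (det J = -223.000).
Solving J·Δ = −F gives Δ = (-0.759, 0.507).
Then the next iterate is (s, t)₁ = (0.741, -1.493).

(0.741, -1.493)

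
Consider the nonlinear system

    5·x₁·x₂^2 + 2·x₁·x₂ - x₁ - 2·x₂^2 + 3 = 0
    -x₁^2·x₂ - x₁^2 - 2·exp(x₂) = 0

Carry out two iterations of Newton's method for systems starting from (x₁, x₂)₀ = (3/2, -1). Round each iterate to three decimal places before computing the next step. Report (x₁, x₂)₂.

(-7.451, 0.309)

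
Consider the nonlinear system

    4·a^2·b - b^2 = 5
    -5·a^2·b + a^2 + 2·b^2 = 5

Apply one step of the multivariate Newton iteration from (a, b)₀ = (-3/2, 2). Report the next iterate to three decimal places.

At (-3/2, 2): F = (9.000, -17.250).
Jacobian J = [[8·a·b, 4·a^2 - 2·b], [-10·a·b + 2·a, -5·a^2 + 4·b]].
At the point, J = [[-24.000, 5.000], [27.000, -3.250]] (det J = -57.000).
Solving J·Δ = −F gives Δ = (1.000, 3.000).
Then the next iterate is (a, b)₁ = (-0.500, 5.000).

(-0.500, 5.000)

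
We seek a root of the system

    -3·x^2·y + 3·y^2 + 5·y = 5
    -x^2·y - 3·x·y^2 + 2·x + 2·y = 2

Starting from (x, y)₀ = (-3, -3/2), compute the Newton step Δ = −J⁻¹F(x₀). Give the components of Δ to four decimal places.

(0.9685, 0.2775)

At (-3, -3/2): F = (34.7500, 22.7500).
Jacobian J = [[-6·x·y, -3·x^2 + 6·y + 5], [-2·x·y - 3·y^2 + 2, -x^2 - 6·x·y + 2]].
At the point, J = [[-27.0000, -31.0000], [-13.7500, -34.0000]] (det J = 491.7500).
Solving J·Δ = −F gives Δ = (0.9685, 0.2775).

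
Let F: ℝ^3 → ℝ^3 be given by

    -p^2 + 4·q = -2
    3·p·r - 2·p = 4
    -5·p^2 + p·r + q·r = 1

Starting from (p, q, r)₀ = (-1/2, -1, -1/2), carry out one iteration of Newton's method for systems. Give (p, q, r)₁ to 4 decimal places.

At (-1/2, -1, -1/2): F = (-2.2500, -2.2500, -1.5000).
Jacobian J = [[-2·p, 4, 0], [3·r - 2, 0, 3·p], [-10·p + r, r, p + q]].
At the point, J = [[1.0000, 4.0000, 0.0000], [-3.5000, 0.0000, -1.5000], [4.5000, -0.5000, -1.5000]] (det J = -48.7500).
Solving J·Δ = −F gives Δ = (-0.0577, 0.5769, -1.3654).
Then the next iterate is (p, q, r)₁ = (-0.5577, -0.4231, -1.8654).

(-0.5577, -0.4231, -1.8654)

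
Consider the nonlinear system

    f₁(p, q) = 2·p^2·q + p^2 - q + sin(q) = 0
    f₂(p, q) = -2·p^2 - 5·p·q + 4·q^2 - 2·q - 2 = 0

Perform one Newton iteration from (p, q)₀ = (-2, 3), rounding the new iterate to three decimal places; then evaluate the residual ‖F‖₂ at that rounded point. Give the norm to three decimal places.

14.029

At (-2, 3): F = (25.14112, 50.000).
Jacobian J = [[4·p·q + 2·p, 2·p^2 + cos(q) - 1], [-4·p - 5·q, -5·p + 8·q - 2]].
At the point, J = [[-28.000, 6.01001], [-7.000, 32.000]] (det J = -853.92995).
Solving J·Δ = −F gives Δ = (0.590, -1.433).
Then the next iterate is (p, q)₁ = (-1.410, 1.567).
Re-evaluating at (-1.410, 1.567): F = (7.65180, 11.75911), so ‖F‖₂ = 14.029.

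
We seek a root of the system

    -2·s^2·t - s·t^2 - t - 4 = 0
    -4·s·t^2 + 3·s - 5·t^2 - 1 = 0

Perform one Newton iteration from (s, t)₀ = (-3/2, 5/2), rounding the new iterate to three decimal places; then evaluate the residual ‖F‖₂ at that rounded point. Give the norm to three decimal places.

At (-3/2, 5/2): F = (-8.375, 0.750).
Jacobian J = [[-4·s·t - t^2, -2·s^2 - 2·s·t - 1], [-4·t^2 + 3, -8·s·t - 10·t]].
At the point, J = [[8.750, 2.000], [-22.000, 5.000]] (det J = 87.750).
Solving J·Δ = −F gives Δ = (0.494, 2.025).
Then the next iterate is (s, t)₁ = (-1.006, 4.525).
Re-evaluating at (-1.006, 4.525): F = (2.91455, -24.00221), so ‖F‖₂ = 24.179.

24.179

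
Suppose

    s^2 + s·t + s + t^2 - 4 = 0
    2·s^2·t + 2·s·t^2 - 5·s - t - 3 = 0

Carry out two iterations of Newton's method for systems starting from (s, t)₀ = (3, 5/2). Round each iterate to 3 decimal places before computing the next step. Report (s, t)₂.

At (3, 5/2): F = (21.750, 62.000).
Jacobian J = [[2·s + t + 1, s + 2·t], [4·s·t + 2·t^2 - 5, 2·s^2 + 4·s·t - 1]].
At the point, J = [[9.500, 8.000], [37.500, 47.000]] (det J = 146.500).
Solving J·Δ = −F gives Δ = (-3.592, 1.547).
Then the next iterate is (s, t)₁ = (-0.592, 4.047).
Round to (-0.592, 4.047) and repeat: F = (9.74085, -20.64214), J = [[3.863, 7.502], [18.17312, -9.88237]].
Δ = (0.336, -1.471), so (s, t)₂ = (-0.256, 2.576).

(-0.256, 2.576)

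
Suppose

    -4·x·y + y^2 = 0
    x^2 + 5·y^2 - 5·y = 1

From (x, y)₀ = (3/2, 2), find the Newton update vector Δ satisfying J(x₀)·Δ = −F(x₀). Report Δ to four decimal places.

(-0.8553, -0.5789)

At (3/2, 2): F = (-8.0000, 11.2500).
Jacobian J = [[-4·y, -4·x + 2·y], [2·x, 10·y - 5]].
At the point, J = [[-8.0000, -2.0000], [3.0000, 15.0000]] (det J = -114.0000).
Solving J·Δ = −F gives Δ = (-0.8553, -0.5789).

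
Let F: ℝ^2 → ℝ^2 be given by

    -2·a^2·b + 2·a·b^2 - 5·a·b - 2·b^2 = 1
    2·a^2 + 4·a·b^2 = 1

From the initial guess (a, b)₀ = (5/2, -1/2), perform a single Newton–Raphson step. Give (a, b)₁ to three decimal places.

(1.318, -0.400)

At (5/2, -1/2): F = (12.250, 14.000).
Jacobian J = [[-4·a·b + 2·b^2 - 5·b, -2·a^2 + 4·a·b - 5·a - 4·b], [4·a + 4·b^2, 8·a·b]].
At the point, J = [[8.000, -28.000], [11.000, -10.000]] (det J = 228.000).
Solving J·Δ = −F gives Δ = (-1.182, 0.100).
Then the next iterate is (a, b)₁ = (1.318, -0.400).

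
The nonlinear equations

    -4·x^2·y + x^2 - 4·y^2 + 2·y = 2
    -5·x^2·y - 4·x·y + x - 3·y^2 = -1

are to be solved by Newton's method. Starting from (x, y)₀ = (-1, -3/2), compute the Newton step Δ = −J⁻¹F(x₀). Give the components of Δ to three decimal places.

(-0.109, 0.547)

At (-1, -3/2): F = (-7.000, -5.250).
Jacobian J = [[-8·x·y + 2·x, -4·x^2 - 8·y + 2], [-10·x·y - 4·y + 1, -5·x^2 - 4·x - 6·y]].
At the point, J = [[-14.000, 10.000], [-8.000, 8.000]] (det J = -32.000).
Solving J·Δ = −F gives Δ = (-0.109, 0.547).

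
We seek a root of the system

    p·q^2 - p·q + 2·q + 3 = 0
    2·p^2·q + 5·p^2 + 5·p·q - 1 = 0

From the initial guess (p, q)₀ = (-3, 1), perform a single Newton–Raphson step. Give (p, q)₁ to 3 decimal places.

(-1.324, 6.000)

At (-3, 1): F = (5.000, 47.000).
Jacobian J = [[q^2 - q, 2·p·q - p + 2], [4·p·q + 10·p + 5·q, 2·p^2 + 5·p]].
At the point, J = [[0.000, -1.000], [-37.000, 3.000]] (det J = -37.000).
Solving J·Δ = −F gives Δ = (1.676, 5.000).
Then the next iterate is (p, q)₁ = (-1.324, 6.000).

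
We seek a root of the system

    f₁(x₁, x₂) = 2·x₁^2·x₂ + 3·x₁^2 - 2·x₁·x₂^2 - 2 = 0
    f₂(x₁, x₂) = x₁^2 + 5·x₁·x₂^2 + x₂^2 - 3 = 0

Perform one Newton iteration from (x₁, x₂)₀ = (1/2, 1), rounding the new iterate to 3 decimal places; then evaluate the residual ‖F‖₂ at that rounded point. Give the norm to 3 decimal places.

0.741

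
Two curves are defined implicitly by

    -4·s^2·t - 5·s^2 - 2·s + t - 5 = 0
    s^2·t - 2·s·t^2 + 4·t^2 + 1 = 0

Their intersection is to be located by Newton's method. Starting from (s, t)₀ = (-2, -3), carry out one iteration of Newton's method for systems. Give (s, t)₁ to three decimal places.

(-1.885, -1.629)

At (-2, -3): F = (24.000, 61.000).
Jacobian J = [[-8·s·t - 10·s - 2, -4·s^2 + 1], [2·s·t - 2·t^2, s^2 - 4·s·t + 8·t]].
At the point, J = [[-30.000, -15.000], [-6.000, -44.000]] (det J = 1230.000).
Solving J·Δ = −F gives Δ = (0.115, 1.371).
Then the next iterate is (s, t)₁ = (-1.885, -1.629).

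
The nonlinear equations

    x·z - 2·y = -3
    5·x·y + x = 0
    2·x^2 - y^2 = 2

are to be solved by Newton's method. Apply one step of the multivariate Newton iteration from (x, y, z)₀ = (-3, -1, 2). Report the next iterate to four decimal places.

(-1.6755, -0.5532, 2.2518)

At (-3, -1, 2): F = (-1.0000, 12.0000, 15.0000).
Jacobian J = [[z, -2, x], [5·y + 1, 5·x, 0], [4·x, -2·y, 0]].
At the point, J = [[2.0000, -2.0000, -3.0000], [-4.0000, -15.0000, 0.0000], [-12.0000, 2.0000, 0.0000]] (det J = 564.0000).
Solving J·Δ = −F gives Δ = (1.3245, 0.4468, 0.2518).
Then the next iterate is (x, y, z)₁ = (-1.6755, -0.5532, 2.2518).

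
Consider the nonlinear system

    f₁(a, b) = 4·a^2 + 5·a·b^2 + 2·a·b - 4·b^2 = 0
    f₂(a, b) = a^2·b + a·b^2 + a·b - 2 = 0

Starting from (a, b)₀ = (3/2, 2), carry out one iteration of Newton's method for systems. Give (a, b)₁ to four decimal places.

(0.9065, 1.5510)

At (3/2, 2): F = (29.0000, 11.5000).
Jacobian J = [[8·a + 5·b^2 + 2·b, 10·a·b + 2·a - 8·b], [2·a·b + b^2 + b, a^2 + 2·a·b + a]].
At the point, J = [[36.0000, 17.0000], [12.0000, 9.7500]] (det J = 147.0000).
Solving J·Δ = −F gives Δ = (-0.5935, -0.4490).
Then the next iterate is (a, b)₁ = (0.9065, 1.5510).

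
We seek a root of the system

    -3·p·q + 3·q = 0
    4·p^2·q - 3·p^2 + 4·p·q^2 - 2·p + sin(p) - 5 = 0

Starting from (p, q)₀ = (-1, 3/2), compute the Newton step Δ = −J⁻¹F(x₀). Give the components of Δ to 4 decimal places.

At (-1, 3/2): F = (9.0000, -9.841471).
Jacobian J = [[-3·q, -3·p + 3], [8·p·q - 6·p + 4·q^2 + cos(p) - 2, 4·p^2 + 8·p·q]].
At the point, J = [[-4.5000, 6.0000], [1.540302, -8.0000]] (det J = 26.758186).
Solving J·Δ = −F gives Δ = (0.4840, -1.1370).

(0.4840, -1.1370)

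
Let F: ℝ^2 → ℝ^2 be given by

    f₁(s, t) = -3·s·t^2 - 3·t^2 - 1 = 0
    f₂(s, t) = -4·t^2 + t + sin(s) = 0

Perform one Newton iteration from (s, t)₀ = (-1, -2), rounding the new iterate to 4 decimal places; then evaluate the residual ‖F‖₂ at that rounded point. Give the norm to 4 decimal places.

4.9986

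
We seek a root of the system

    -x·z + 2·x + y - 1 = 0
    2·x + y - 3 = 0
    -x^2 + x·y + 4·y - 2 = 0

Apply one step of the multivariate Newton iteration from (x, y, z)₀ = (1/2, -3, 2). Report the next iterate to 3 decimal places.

(1.019, 0.962, 1.923)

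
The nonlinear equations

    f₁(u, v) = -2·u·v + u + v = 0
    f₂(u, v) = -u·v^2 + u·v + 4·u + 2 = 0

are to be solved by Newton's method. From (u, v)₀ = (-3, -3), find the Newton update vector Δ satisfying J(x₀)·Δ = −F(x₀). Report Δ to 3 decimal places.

(3.538, -0.110)

At (-3, -3): F = (-24.000, 26.000).
Jacobian J = [[-2·v + 1, -2·u + 1], [-v^2 + v + 4, -2·u·v + u]].
At the point, J = [[7.000, 7.000], [-8.000, -21.000]] (det J = -91.000).
Solving J·Δ = −F gives Δ = (3.538, -0.110).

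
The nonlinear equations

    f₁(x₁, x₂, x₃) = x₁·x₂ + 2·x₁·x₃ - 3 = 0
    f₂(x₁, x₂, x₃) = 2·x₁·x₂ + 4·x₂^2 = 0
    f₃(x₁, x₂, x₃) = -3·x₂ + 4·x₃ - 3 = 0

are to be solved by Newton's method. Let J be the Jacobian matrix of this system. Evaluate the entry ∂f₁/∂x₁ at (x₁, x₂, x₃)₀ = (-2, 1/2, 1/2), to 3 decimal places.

1.500

∂f₁/∂x₁ = x₂ + 2·x₃.
At (-2, 1/2, 1/2) this is 1.500.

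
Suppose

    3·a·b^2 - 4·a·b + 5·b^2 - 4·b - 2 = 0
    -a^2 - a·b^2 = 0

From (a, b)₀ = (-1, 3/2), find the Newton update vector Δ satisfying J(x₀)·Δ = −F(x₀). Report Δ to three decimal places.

(0.000, -0.417)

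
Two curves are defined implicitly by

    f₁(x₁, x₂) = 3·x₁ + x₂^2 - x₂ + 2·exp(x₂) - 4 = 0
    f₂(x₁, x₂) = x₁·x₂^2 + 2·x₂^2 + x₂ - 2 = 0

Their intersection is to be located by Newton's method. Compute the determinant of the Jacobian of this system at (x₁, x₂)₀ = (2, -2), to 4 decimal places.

J = [[3, 2·x₂ + 2·exp(x₂) - 1], [x₂^2, 2·x₁·x₂ + 4·x₂ + 1]].
At the point, J = [[3.0000, -4.729329], [4.0000, -15.0000]].
det J = -26.0827.

-26.0827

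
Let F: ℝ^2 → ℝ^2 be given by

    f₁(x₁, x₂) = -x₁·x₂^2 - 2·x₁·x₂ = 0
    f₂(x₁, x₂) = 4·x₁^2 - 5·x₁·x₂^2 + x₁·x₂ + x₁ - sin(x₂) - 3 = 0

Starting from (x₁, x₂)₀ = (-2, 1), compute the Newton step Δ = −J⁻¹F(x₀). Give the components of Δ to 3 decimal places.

At (-2, 1): F = (6.000, 18.15853).
Jacobian J = [[-x₂^2 - 2·x₂, -2·x₁·x₂ - 2·x₁], [8·x₁ - 5·x₂^2 + x₂ + 1, -10·x₁·x₂ + x₁ - cos(x₂)]].
At the point, J = [[-3.000, 8.000], [-19.000, 17.45970]] (det J = 99.62091).
Solving J·Δ = −F gives Δ = (0.407, -0.598).

(0.407, -0.598)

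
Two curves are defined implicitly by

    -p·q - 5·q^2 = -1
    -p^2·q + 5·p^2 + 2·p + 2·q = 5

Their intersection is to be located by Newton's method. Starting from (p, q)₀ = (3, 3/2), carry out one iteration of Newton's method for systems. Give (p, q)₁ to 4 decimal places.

(1.2515, 0.8263)

At (3, 3/2): F = (-14.7500, 35.5000).
Jacobian J = [[-q, -p - 10·q], [-2·p·q + 10·p + 2, -p^2 + 2]].
At the point, J = [[-1.5000, -18.0000], [23.0000, -7.0000]] (det J = 424.5000).
Solving J·Δ = −F gives Δ = (-1.7485, -0.6737).
Then the next iterate is (p, q)₁ = (1.2515, 0.8263).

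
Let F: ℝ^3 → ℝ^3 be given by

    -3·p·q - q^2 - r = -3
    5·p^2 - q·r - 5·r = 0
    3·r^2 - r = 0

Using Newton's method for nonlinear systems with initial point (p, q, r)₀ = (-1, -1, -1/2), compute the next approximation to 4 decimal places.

At (-1, -1, -1/2): F = (-0.5000, 7.0000, 1.2500).
Jacobian J = [[-3·q, -3·p - 2·q, -1], [10·p, -r, -q - 5], [0, 0, 6·r - 1]].
At the point, J = [[3.0000, 5.0000, -1.0000], [-10.0000, 0.5000, -4.0000], [0.0000, 0.0000, -4.0000]] (det J = -206.0000).
Solving J·Δ = −F gives Δ = (0.5661, -0.1772, 0.3125).
Then the next iterate is (p, q, r)₁ = (-0.4339, -1.1772, -0.1875).

(-0.4339, -1.1772, -0.1875)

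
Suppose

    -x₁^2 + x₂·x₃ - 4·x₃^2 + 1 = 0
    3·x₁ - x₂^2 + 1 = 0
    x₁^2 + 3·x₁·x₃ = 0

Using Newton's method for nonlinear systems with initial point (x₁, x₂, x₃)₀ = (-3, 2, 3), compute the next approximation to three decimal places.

(0.273, 1.455, 2.091)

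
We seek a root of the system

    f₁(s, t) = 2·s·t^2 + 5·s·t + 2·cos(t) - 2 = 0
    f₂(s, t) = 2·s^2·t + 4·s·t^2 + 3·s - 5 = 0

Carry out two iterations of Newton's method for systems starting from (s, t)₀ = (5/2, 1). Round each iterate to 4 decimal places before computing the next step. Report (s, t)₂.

(1.8988, 0.0491)

At (5/2, 1): F = (16.580605, 25.0000).
Jacobian J = [[2·t^2 + 5·t, 4·s·t + 5·s - 2·sin(t)], [4·s·t + 4·t^2 + 3, 2·s^2 + 8·s·t]].
At the point, J = [[7.0000, 20.817058], [17.0000, 32.5000]] (det J = -126.389987).
Solving J·Δ = −F gives Δ = (0.1459, -0.8456).
Then the next iterate is (s, t)₁ = (2.6459, 0.1544).
Round to (2.6459, 0.1544) and repeat: F = (2.144996, 5.351849), J = [[0.819679, 14.556033], [4.729465, 17.269789]].
Δ = (-0.7471, -0.1053), so (s, t)₂ = (1.8988, 0.0491).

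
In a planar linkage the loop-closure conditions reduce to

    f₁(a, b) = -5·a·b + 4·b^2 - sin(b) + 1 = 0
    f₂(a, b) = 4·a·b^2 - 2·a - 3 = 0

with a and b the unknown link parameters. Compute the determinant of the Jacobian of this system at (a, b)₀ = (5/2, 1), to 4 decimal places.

J = [[-5·b, -5·a + 8·b - cos(b)], [4·b^2 - 2, 8·a·b]].
At the point, J = [[-5.0000, -5.040302], [2.0000, 20.0000]].
det J = -89.9194.

-89.9194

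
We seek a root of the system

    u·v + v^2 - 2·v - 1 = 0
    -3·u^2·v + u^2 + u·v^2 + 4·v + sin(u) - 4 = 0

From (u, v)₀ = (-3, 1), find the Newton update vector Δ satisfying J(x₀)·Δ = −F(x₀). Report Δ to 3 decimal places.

(-11.604, -5.535)

At (-3, 1): F = (-5.000, -21.14112).
Jacobian J = [[v, u + 2·v - 2], [-6·u·v + 2·u + v^2 + cos(u), -3·u^2 + 2·u·v + 4]].
At the point, J = [[1.000, -3.000], [12.01001, -29.000]] (det J = 7.03002).
Solving J·Δ = −F gives Δ = (-11.604, -5.535).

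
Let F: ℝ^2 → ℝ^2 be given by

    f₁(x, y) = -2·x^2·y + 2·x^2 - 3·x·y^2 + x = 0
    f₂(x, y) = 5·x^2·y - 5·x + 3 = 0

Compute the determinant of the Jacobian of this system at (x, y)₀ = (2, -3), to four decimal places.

1940.0000

J = [[-4·x·y + 4·x - 3·y^2 + 1, -2·x^2 - 6·x·y], [10·x·y - 5, 5·x^2]].
At the point, J = [[6.0000, 28.0000], [-65.0000, 20.0000]].
det J = 1940.0000.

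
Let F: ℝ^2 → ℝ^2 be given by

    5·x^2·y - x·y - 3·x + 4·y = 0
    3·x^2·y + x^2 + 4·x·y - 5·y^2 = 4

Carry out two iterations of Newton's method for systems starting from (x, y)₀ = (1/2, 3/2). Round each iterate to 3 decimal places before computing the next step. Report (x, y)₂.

At (1/2, 3/2): F = (5.625, -10.875).
Jacobian J = [[10·x·y - y - 3, 5·x^2 - x + 4], [6·x·y + 2·x + 4·y, 3·x^2 + 4·x - 10·y]].
At the point, J = [[3.000, 4.750], [11.500, -12.250]] (det J = -91.375).
Solving J·Δ = −F gives Δ = (-0.189, -1.065).
Then the next iterate is (x, y)₁ = (0.311, 0.435).
Round to (0.311, 0.435) and repeat: F = (0.88208, -4.18204), J = [[-2.08215, 4.17260], [3.17371, -2.81584]].
Δ = (2.028, 0.801), so (x, y)₂ = (2.339, 1.236).

(2.339, 1.236)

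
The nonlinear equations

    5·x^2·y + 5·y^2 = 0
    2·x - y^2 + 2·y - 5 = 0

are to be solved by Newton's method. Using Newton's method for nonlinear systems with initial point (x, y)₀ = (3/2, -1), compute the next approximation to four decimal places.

(1.2000, 0.4000)

At (3/2, -1): F = (-6.2500, -5.0000).
Jacobian J = [[10·x·y, 5·x^2 + 10·y], [2, -2·y + 2]].
At the point, J = [[-15.0000, 1.2500], [2.0000, 4.0000]] (det J = -62.5000).
Solving J·Δ = −F gives Δ = (-0.3000, 1.4000).
Then the next iterate is (x, y)₁ = (1.2000, 0.4000).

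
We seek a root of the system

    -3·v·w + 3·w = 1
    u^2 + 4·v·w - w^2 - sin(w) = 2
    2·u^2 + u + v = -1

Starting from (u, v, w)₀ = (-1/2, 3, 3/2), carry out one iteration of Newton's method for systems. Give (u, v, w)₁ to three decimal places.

(0.035, -0.465, 2.432)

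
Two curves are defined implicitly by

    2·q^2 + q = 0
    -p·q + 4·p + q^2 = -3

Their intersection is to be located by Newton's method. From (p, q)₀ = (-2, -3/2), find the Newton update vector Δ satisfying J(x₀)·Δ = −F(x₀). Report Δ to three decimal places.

At (-2, -3/2): F = (3.000, -5.750).
Jacobian J = [[0, 4·q + 1], [-q + 4, -p + 2·q]].
At the point, J = [[0.000, -5.000], [5.500, -1.000]] (det J = 27.500).
Solving J·Δ = −F gives Δ = (1.155, 0.600).

(1.155, 0.600)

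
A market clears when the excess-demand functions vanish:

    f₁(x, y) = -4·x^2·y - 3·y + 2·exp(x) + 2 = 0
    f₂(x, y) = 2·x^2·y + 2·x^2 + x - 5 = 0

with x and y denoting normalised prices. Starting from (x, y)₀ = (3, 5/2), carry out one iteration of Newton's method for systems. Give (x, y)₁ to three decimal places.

(1.952, 1.614)

At (3, 5/2): F = (-55.32893, 61.000).
Jacobian J = [[-8·x·y + 2·exp(x), -4·x^2 - 3], [4·x·y + 4·x + 1, 2·x^2]].
At the point, J = [[-19.82893, -39.000], [43.000, 18.000]] (det J = 1320.07933).
Solving J·Δ = −F gives Δ = (-1.048, -0.886).
Then the next iterate is (x, y)₁ = (1.952, 1.614).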